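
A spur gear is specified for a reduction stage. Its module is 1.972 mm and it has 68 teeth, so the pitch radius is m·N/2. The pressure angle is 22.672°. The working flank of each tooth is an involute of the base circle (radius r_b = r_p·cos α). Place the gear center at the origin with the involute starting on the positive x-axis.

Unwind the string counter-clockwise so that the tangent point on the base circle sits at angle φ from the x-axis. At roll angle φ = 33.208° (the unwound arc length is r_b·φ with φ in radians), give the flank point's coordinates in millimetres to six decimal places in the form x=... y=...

pitch radius r_p = m·N/2 = 1.972·68/2 = 67.048000
base radius r_b = r_p·cos α = 67.048000·cos 22.672° = 61.866971
roll angle φ = 33.208° = 0.57958894 rad
x = r_b·(cos φ + φ·sin φ) = 61.866971·(0.83668785 + 0.57958894·0.54768005) = 71.401732
y = r_b·(sin φ − φ·cos φ) = 61.866971·(0.54768005 − 0.57958894·0.83668785) = 3.881845

x=71.401732 y=3.881845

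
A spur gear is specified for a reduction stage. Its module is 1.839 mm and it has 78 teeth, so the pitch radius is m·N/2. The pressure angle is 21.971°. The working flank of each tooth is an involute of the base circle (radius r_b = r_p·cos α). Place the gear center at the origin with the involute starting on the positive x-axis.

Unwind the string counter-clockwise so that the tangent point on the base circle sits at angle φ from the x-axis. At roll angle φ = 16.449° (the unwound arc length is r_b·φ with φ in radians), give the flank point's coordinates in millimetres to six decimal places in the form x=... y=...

x=69.196896 y=0.520291

pitch radius r_p = m·N/2 = 1.839·78/2 = 71.721000
base radius r_b = r_p·cos α = 71.721000·cos 21.971° = 66.512143
roll angle φ = 16.449° = 0.28708921 rad
x = r_b·(cos φ + φ·sin φ) = 66.512143·(0.95907216 + 0.28708921·0.28316177) = 69.196896
y = r_b·(sin φ − φ·cos φ) = 66.512143·(0.28316177 − 0.28708921·0.95907216) = 0.520291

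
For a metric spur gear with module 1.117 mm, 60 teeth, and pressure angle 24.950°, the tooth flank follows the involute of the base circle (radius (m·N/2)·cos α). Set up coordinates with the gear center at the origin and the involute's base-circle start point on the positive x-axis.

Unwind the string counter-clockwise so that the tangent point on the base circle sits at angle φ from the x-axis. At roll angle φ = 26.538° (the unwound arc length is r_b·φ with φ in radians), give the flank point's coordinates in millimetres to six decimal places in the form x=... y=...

pitch radius r_p = m·N/2 = 1.117·60/2 = 33.510000
base radius r_b = r_p·cos α = 33.510000·cos 24.950° = 30.382721
roll angle φ = 26.538° = 0.46317548 rad
x = r_b·(cos φ + φ·sin φ) = 30.382721·(0.89463824 + 0.46317548·0.44679126) = 33.469028
y = r_b·(sin φ − φ·cos φ) = 30.382721·(0.44679126 − 0.46317548·0.89463824) = 0.984910

x=33.469028 y=0.984910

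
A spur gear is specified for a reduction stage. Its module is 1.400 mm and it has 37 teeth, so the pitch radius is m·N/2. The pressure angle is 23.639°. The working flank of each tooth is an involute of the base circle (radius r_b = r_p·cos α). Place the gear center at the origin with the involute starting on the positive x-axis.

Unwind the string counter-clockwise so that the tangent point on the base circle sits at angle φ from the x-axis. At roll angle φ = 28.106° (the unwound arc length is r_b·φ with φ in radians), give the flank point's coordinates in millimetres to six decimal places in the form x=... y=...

x=26.411982 y=0.911295

pitch radius r_p = m·N/2 = 1.400·37/2 = 25.900000
base radius r_b = r_p·cos α = 25.900000·cos 23.639° = 23.726731
roll angle φ = 28.106° = 0.49054224 rad
x = r_b·(cos φ + φ·sin φ) = 23.726731·(0.88207754 + 0.49054224·0.47110425) = 26.411982
y = r_b·(sin φ − φ·cos φ) = 23.726731·(0.47110425 − 0.49054224·0.88207754) = 0.911295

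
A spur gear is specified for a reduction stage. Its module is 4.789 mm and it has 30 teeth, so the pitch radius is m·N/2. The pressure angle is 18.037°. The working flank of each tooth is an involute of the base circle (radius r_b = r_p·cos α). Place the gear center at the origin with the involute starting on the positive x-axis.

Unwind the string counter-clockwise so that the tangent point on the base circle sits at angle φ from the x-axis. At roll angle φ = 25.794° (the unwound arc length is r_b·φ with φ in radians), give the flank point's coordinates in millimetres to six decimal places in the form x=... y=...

pitch radius r_p = m·N/2 = 4.789·30/2 = 71.835000
base radius r_b = r_p·cos α = 71.835000·cos 18.037° = 68.304796
roll angle φ = 25.794° = 0.45019023 rad
x = r_b·(cos φ + φ·sin φ) = 68.304796·(0.90036434 + 0.45019023·0.43513682) = 74.879725
y = r_b·(sin φ − φ·cos φ) = 68.304796·(0.43513682 − 0.45019023·0.90036434) = 2.035591

x=74.879725 y=2.035591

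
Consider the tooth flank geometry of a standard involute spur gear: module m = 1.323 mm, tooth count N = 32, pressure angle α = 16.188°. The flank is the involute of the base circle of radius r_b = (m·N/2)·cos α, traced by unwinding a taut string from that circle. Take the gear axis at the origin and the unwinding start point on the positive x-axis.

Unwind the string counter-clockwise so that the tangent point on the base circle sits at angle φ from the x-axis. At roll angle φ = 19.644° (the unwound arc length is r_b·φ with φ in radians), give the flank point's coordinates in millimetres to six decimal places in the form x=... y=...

pitch radius r_p = m·N/2 = 1.323·32/2 = 21.168000
base radius r_b = r_p·cos α = 21.168000·cos 16.188° = 20.328733
roll angle φ = 19.644° = 0.34285248 rad
x = r_b·(cos φ + φ·sin φ) = 20.328733·(0.94179957 + 0.34285248·0.33617492) = 21.488649
y = r_b·(sin φ − φ·cos φ) = 20.328733·(0.33617492 − 0.34285248·0.94179957) = 0.269897

x=21.488649 y=0.269897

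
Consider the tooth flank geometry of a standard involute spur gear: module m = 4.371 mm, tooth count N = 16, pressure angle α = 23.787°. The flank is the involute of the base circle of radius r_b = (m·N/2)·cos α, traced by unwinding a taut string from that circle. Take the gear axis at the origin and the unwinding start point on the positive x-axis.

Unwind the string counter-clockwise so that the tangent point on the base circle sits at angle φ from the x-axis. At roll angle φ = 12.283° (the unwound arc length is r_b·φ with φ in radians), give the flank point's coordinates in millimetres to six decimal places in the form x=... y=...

x=32.724359 y=0.104603

pitch radius r_p = m·N/2 = 4.371·16/2 = 34.968000
base radius r_b = r_p·cos α = 34.968000·cos 23.787° = 31.997511
roll angle φ = 12.283° = 0.21437879 rad
x = r_b·(cos φ + φ·sin φ) = 31.997511·(0.97710874 + 0.21437879·0.21274048) = 32.724359
y = r_b·(sin φ − φ·cos φ) = 31.997511·(0.21274048 − 0.21437879·0.97710874) = 0.104603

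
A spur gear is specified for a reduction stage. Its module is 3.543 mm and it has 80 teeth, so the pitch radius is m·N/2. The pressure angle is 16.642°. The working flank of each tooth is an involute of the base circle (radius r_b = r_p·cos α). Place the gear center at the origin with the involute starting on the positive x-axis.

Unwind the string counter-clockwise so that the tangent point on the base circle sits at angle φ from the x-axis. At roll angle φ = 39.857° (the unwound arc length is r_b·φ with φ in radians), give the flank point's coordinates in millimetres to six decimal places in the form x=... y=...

x=164.768307 y=14.511396

pitch radius r_p = m·N/2 = 3.543·80/2 = 141.720000
base radius r_b = r_p·cos α = 141.720000·cos 16.642° = 135.783760
roll angle φ = 39.857° = 0.69563588 rad
x = r_b·(cos φ + φ·sin φ) = 135.783760·(0.76764634 + 0.69563588·0.64087370) = 164.768307
y = r_b·(sin φ − φ·cos φ) = 135.783760·(0.64087370 − 0.69563588·0.76764634) = 14.511396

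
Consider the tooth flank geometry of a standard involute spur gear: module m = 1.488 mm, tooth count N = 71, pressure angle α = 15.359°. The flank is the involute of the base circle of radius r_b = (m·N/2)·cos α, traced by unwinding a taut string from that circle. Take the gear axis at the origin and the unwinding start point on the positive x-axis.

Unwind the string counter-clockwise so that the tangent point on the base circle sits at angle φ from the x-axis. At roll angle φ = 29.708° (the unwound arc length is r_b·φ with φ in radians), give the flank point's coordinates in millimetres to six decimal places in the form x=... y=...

x=57.331151 y=2.303811

pitch radius r_p = m·N/2 = 1.488·71/2 = 52.824000
base radius r_b = r_p·cos α = 52.824000·cos 15.359° = 50.937401
roll angle φ = 29.708° = 0.51850241 rad
x = r_b·(cos φ + φ·sin φ) = 50.937401·(0.86856233 + 0.51850241·0.49557995) = 57.331151
y = r_b·(sin φ − φ·cos φ) = 50.937401·(0.49557995 − 0.51850241·0.86856233) = 2.303811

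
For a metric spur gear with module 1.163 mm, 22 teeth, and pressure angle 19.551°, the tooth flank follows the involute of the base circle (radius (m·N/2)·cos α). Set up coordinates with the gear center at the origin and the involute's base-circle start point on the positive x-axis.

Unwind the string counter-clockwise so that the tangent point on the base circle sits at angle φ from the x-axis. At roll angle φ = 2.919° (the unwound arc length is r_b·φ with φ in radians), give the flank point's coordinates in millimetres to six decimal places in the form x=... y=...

x=12.071041 y=0.000531

pitch radius r_p = m·N/2 = 1.163·22/2 = 12.793000
base radius r_b = r_p·cos α = 12.793000·cos 19.551° = 12.055407
roll angle φ = 2.919° = 0.05094616 rad
x = r_b·(cos φ + φ·sin φ) = 12.055407·(0.99870253 + 0.05094616·0.05092413) = 12.071041
y = r_b·(sin φ − φ·cos φ) = 12.055407·(0.05092413 − 0.05094616·0.99870253) = 0.000531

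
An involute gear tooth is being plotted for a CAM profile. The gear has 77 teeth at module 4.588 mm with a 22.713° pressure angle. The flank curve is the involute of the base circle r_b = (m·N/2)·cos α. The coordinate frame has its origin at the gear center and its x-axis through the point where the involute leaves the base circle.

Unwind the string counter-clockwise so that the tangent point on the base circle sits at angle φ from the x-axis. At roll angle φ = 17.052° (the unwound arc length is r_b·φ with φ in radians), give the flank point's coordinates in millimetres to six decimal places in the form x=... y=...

pitch radius r_p = m·N/2 = 4.588·77/2 = 176.638000
base radius r_b = r_p·cos α = 176.638000·cos 22.713° = 162.939813
roll angle φ = 17.052° = 0.29761354 rad
x = r_b·(cos φ + φ·sin φ) = 162.939813·(0.95603901 + 0.29761354·0.29323950) = 169.996909
y = r_b·(sin φ − φ·cos φ) = 162.939813·(0.29323950 − 0.29761354·0.95603901) = 1.419098

x=169.996909 y=1.419098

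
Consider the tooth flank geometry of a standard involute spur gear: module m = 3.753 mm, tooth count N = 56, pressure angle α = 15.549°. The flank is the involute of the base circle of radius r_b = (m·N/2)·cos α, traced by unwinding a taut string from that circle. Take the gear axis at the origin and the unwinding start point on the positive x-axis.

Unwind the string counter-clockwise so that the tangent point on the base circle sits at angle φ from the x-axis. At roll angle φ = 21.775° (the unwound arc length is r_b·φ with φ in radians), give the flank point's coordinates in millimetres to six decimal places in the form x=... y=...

pitch radius r_p = m·N/2 = 3.753·56/2 = 105.084000
base radius r_b = r_p·cos α = 105.084000·cos 15.549° = 101.238089
roll angle φ = 21.775° = 0.38004544 rad
x = r_b·(cos φ + φ·sin φ) = 101.238089·(0.92864778 + 0.38004544·0.37096267) = 108.287343
y = r_b·(sin φ − φ·cos φ) = 101.238089·(0.37096267 − 0.38004544·0.92864778) = 1.825759

x=108.287343 y=1.825759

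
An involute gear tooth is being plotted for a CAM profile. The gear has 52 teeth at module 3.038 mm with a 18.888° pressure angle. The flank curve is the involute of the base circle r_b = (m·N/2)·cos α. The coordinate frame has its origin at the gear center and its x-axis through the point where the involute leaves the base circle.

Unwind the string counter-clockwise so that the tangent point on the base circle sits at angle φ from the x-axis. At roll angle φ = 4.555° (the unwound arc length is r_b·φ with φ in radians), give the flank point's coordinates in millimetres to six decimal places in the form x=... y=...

x=74.970544 y=0.012509

pitch radius r_p = m·N/2 = 3.038·52/2 = 78.988000
base radius r_b = r_p·cos α = 78.988000·cos 18.888° = 74.734747
roll angle φ = 4.555° = 0.07949975 rad
x = r_b·(cos φ + φ·sin φ) = 74.734747·(0.99684156 + 0.07949975·0.07941603) = 74.970544
y = r_b·(sin φ − φ·cos φ) = 74.734747·(0.07941603 − 0.07949975·0.99684156) = 0.012509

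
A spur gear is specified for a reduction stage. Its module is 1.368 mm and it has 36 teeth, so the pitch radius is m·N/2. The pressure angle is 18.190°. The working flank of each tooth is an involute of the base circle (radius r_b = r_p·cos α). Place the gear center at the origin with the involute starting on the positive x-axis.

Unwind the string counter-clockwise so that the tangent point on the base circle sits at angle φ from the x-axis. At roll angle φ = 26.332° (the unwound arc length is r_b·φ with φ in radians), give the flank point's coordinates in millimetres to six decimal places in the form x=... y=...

x=25.735036 y=0.741064

pitch radius r_p = m·N/2 = 1.368·36/2 = 24.624000
base radius r_b = r_p·cos α = 24.624000·cos 18.190° = 23.393454
roll angle φ = 26.332° = 0.45958010 rad
x = r_b·(cos φ + φ·sin φ) = 23.393454·(0.89623883 + 0.45958010·0.44357181) = 25.735036
y = r_b·(sin φ − φ·cos φ) = 23.393454·(0.44357181 − 0.45958010·0.89623883) = 0.741064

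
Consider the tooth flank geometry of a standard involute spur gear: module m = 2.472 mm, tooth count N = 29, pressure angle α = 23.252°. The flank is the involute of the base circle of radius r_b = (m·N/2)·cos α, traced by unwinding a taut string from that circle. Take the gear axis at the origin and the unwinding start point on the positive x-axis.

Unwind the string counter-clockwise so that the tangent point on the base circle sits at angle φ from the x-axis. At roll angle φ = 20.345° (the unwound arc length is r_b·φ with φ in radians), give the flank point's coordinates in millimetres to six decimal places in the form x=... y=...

pitch radius r_p = m·N/2 = 2.472·29/2 = 35.844000
base radius r_b = r_p·cos α = 35.844000·cos 23.252° = 32.932658
roll angle φ = 20.345° = 0.35508724 rad
x = r_b·(cos φ + φ·sin φ) = 32.932658·(0.93761616 + 0.35508724·0.34767216) = 34.943859
y = r_b·(sin φ − φ·cos φ) = 32.932658·(0.34767216 − 0.35508724·0.93761616) = 0.485316

x=34.943859 y=0.485316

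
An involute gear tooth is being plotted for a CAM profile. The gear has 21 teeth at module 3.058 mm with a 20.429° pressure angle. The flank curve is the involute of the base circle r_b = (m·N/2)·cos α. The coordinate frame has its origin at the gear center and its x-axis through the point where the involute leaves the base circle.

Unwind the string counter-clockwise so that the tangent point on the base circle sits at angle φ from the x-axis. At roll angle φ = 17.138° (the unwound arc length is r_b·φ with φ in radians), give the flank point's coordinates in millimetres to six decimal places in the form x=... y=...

pitch radius r_p = m·N/2 = 3.058·21/2 = 32.109000
base radius r_b = r_p·cos α = 32.109000·cos 20.429° = 30.089519
roll angle φ = 17.138° = 0.29911453 rad
x = r_b·(cos φ + φ·sin φ) = 30.089519·(0.95559779 + 0.29911453·0.29467417) = 31.405607
y = r_b·(sin φ − φ·cos φ) = 30.089519·(0.29467417 − 0.29911453·0.95559779) = 0.266021

x=31.405607 y=0.266021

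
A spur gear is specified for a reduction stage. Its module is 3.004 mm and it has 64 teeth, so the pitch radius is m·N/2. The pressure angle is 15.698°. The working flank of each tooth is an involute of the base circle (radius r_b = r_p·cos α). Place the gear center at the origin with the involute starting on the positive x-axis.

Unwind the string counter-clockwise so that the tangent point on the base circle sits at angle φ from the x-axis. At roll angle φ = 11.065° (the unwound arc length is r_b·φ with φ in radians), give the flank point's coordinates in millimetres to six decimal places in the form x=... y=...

x=94.252198 y=0.221353

pitch radius r_p = m·N/2 = 3.004·64/2 = 96.128000
base radius r_b = r_p·cos α = 96.128000·cos 15.698° = 92.542540
roll angle φ = 11.065° = 0.19312068 rad
x = r_b·(cos φ + φ·sin φ) = 92.542540·(0.98141009 + 0.19312068·0.19192249) = 94.252198
y = r_b·(sin φ − φ·cos φ) = 92.542540·(0.19192249 − 0.19312068·0.98141009) = 0.221353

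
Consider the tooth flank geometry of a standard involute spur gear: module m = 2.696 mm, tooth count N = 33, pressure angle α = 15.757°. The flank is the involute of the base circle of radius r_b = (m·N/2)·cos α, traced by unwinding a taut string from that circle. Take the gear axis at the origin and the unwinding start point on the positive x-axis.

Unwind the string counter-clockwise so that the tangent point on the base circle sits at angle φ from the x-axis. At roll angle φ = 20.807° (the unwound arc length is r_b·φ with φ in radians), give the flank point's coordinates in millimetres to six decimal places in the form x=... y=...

x=45.543004 y=0.674482

pitch radius r_p = m·N/2 = 2.696·33/2 = 44.484000
base radius r_b = r_p·cos α = 44.484000·cos 15.757° = 42.812383
roll angle φ = 20.807° = 0.36315066 rad
x = r_b·(cos φ + φ·sin φ) = 42.812383·(0.93478228 + 0.36315066·0.35522117) = 45.543004
y = r_b·(sin φ − φ·cos φ) = 42.812383·(0.35522117 − 0.36315066·0.93478228) = 0.674482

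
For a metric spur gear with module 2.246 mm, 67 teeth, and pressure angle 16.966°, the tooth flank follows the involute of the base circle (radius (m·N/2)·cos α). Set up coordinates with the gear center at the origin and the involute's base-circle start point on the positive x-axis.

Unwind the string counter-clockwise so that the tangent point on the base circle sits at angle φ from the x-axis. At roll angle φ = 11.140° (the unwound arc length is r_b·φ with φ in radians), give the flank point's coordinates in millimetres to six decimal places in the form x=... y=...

x=73.313808 y=0.175652

pitch radius r_p = m·N/2 = 2.246·67/2 = 75.241000
base radius r_b = r_p·cos α = 75.241000·cos 16.966° = 71.966368
roll angle φ = 11.140° = 0.19442968 rad
x = r_b·(cos φ + φ·sin φ) = 71.966368·(0.98115802 + 0.19442968·0.19320699) = 73.313808
y = r_b·(sin φ − φ·cos φ) = 71.966368·(0.19320699 − 0.19442968·0.98115802) = 0.175652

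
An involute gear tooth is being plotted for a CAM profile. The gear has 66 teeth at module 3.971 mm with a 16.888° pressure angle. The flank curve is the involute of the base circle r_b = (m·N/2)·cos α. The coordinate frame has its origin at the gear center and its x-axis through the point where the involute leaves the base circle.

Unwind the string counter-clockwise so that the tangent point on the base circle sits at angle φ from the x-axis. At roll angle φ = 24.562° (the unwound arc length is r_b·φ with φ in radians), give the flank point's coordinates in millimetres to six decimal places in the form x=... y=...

pitch radius r_p = m·N/2 = 3.971·66/2 = 131.043000
base radius r_b = r_p·cos α = 131.043000·cos 16.888° = 125.391698
roll angle φ = 24.562° = 0.42868777 rad
x = r_b·(cos φ + φ·sin φ) = 125.391698·(0.90951200 + 0.42868777·0.41567767) = 136.389545
y = r_b·(sin φ − φ·cos φ) = 125.391698·(0.41567767 − 0.42868777·0.90951200) = 3.232724

x=136.389545 y=3.232724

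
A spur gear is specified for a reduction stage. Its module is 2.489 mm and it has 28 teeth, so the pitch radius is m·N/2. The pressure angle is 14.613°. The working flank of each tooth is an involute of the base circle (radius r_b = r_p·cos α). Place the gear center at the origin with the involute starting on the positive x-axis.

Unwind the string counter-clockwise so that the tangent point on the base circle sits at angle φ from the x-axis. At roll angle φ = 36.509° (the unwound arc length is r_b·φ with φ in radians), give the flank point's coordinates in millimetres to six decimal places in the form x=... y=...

pitch radius r_p = m·N/2 = 2.489·28/2 = 34.846000
base radius r_b = r_p·cos α = 34.846000·cos 14.613° = 33.718800
roll angle φ = 36.509° = 0.63720226 rad
x = r_b·(cos φ + φ·sin φ) = 33.718800·(0.80376342 + 0.63720226·0.59494905) = 39.884832
y = r_b·(sin φ − φ·cos φ) = 33.718800·(0.59494905 − 0.63720226·0.80376342) = 2.791552

x=39.884832 y=2.791552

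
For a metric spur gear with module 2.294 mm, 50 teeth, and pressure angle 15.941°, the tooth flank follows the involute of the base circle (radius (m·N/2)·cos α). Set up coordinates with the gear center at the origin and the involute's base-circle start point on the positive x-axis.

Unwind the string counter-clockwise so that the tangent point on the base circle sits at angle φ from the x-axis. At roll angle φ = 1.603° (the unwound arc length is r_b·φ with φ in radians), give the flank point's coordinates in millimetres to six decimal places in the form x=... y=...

x=55.166185 y=0.000403

pitch radius r_p = m·N/2 = 2.294·50/2 = 57.350000
base radius r_b = r_p·cos α = 57.350000·cos 15.941° = 55.144607
roll angle φ = 1.603° = 0.02797763 rad
x = r_b·(cos φ + φ·sin φ) = 55.144607·(0.99960865 + 0.02797763·0.02797398) = 55.166185
y = r_b·(sin φ − φ·cos φ) = 55.144607·(0.02797398 − 0.02797763·0.99960865) = 0.000403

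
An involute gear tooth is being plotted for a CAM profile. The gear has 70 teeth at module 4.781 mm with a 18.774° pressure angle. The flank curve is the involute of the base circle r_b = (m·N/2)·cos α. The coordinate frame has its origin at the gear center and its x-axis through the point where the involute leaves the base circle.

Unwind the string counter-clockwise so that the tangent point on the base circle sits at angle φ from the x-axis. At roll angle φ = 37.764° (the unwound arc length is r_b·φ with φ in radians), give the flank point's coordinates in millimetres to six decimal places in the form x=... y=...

pitch radius r_p = m·N/2 = 4.781·70/2 = 167.335000
base radius r_b = r_p·cos α = 167.335000·cos 18.774° = 158.432009
roll angle φ = 37.764° = 0.65910614 rad
x = r_b·(cos φ + φ·sin φ) = 158.432009·(0.79053996 + 0.65910614·0.61241046) = 189.196883
y = r_b·(sin φ − φ·cos φ) = 158.432009·(0.61241046 − 0.65910614·0.79053996) = 14.474463

x=189.196883 y=14.474463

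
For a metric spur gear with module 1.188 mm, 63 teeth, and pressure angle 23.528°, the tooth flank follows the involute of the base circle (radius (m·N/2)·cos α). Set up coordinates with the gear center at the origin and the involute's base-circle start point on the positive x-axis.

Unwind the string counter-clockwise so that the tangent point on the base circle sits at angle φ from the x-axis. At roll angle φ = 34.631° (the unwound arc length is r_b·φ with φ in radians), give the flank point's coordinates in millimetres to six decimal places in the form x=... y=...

x=40.017419 y=2.434381

pitch radius r_p = m·N/2 = 1.188·63/2 = 37.422000
base radius r_b = r_p·cos α = 37.422000·cos 23.528° = 34.310926
roll angle φ = 34.631° = 0.60442497 rad
x = r_b·(cos φ + φ·sin φ) = 34.310926·(0.82282902 + 0.60442497·0.56828902) = 40.017419
y = r_b·(sin φ − φ·cos φ) = 34.310926·(0.56828902 − 0.60442497·0.82282902) = 2.434381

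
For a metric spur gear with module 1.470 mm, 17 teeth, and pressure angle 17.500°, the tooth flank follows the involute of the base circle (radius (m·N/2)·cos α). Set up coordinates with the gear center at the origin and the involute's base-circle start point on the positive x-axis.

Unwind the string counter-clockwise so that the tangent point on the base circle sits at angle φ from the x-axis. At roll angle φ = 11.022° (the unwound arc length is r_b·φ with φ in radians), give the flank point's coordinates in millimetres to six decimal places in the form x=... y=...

x=12.135154 y=0.028173

pitch radius r_p = m·N/2 = 1.470·17/2 = 12.495000
base radius r_b = r_p·cos α = 12.495000·cos 17.500° = 11.916693
roll angle φ = 11.022° = 0.19237019 rad
x = r_b·(cos φ + φ·sin φ) = 11.916693·(0.98155385 + 0.19237019·0.19118590) = 12.135154
y = r_b·(sin φ − φ·cos φ) = 11.916693·(0.19118590 − 0.19237019·0.98155385) = 0.028173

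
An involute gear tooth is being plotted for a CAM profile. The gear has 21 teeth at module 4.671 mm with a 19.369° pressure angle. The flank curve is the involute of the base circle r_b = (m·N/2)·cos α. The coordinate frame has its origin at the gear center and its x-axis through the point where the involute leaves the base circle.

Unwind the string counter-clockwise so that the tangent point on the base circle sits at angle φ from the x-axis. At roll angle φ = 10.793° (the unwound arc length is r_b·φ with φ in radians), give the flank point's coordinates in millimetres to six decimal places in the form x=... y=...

pitch radius r_p = m·N/2 = 4.671·21/2 = 49.045500
base radius r_b = r_p·cos α = 49.045500·cos 19.369° = 46.269634
roll angle φ = 10.793° = 0.18837339 rad
x = r_b·(cos φ + φ·sin φ) = 46.269634·(0.98231014 + 0.18837339·0.18726130) = 47.083294
y = r_b·(sin φ − φ·cos φ) = 46.269634·(0.18726130 − 0.18837339·0.98231014) = 0.102729

x=47.083294 y=0.102729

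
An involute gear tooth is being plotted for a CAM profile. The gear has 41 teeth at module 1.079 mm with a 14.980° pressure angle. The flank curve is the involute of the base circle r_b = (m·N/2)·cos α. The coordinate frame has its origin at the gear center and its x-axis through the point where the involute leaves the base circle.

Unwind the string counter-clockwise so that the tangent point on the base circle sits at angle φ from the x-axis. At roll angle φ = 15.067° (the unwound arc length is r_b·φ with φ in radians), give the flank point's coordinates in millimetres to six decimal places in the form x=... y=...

x=22.093888 y=0.128631

pitch radius r_p = m·N/2 = 1.079·41/2 = 22.119500
base radius r_b = r_p·cos α = 22.119500·cos 14.980° = 21.367793
roll angle φ = 15.067° = 0.26296876 rad
x = r_b·(cos φ + φ·sin φ) = 21.367793·(0.96562251 + 0.26296876·0.25994839) = 22.093888
y = r_b·(sin φ − φ·cos φ) = 21.367793·(0.25994839 − 0.26296876·0.96562251) = 0.128631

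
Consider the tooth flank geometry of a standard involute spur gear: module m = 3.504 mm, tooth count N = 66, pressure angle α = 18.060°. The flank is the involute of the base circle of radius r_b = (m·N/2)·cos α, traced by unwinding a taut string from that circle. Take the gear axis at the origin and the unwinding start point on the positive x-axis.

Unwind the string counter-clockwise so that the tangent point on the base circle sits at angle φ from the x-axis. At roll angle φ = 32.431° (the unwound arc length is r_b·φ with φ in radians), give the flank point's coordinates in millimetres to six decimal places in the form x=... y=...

x=126.160325 y=6.435016

pitch radius r_p = m·N/2 = 3.504·66/2 = 115.632000
base radius r_b = r_p·cos α = 115.632000·cos 18.060° = 109.935088
roll angle φ = 32.431° = 0.56602773 rad
x = r_b·(cos φ + φ·sin φ) = 109.935088·(0.84403789 + 0.56602773·0.53628354) = 126.160325
y = r_b·(sin φ − φ·cos φ) = 109.935088·(0.53628354 − 0.56602773·0.84403789) = 6.435016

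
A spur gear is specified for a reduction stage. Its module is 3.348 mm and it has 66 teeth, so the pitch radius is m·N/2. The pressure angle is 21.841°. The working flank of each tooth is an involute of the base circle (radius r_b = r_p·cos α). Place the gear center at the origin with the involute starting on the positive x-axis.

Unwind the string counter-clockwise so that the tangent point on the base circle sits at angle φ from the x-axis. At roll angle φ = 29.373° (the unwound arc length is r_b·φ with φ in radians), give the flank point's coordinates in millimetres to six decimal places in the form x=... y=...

x=115.157166 y=4.485893

pitch radius r_p = m·N/2 = 3.348·66/2 = 110.484000
base radius r_b = r_p·cos α = 110.484000·cos 21.841° = 102.553441
roll angle φ = 29.373° = 0.51265556 rad
x = r_b·(cos φ + φ·sin φ) = 102.553441·(0.87144505 + 0.51265556·0.49049315) = 115.157166
y = r_b·(sin φ − φ·cos φ) = 102.553441·(0.49049315 − 0.51265556·0.87144505) = 4.485893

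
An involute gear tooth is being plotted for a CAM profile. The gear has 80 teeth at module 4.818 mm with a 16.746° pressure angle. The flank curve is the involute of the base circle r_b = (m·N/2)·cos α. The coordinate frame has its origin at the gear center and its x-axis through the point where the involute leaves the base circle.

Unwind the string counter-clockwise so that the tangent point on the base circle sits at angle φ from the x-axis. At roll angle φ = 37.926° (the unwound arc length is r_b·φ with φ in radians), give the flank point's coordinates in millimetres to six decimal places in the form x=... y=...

pitch radius r_p = m·N/2 = 4.818·80/2 = 192.720000
base radius r_b = r_p·cos α = 192.720000·cos 16.746° = 184.547030
roll angle φ = 37.926° = 0.66193357 rad
x = r_b·(cos φ + φ·sin φ) = 184.547030·(0.78880525 + 0.66193357·0.61464321) = 220.655174
y = r_b·(sin φ − φ·cos φ) = 184.547030·(0.61464321 − 0.66193357·0.78880525) = 17.071806

x=220.655174 y=17.071806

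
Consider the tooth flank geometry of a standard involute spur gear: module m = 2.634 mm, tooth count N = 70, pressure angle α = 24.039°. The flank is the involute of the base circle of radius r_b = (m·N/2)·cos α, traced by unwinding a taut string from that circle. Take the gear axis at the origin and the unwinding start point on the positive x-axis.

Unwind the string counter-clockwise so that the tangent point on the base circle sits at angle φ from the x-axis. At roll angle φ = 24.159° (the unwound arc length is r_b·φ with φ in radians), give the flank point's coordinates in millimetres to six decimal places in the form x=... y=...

pitch radius r_p = m·N/2 = 2.634·70/2 = 92.190000
base radius r_b = r_p·cos α = 92.190000·cos 24.039° = 84.194213
roll angle φ = 24.159° = 0.42165409 rad
x = r_b·(cos φ + φ·sin φ) = 84.194213·(0.91241322 + 0.42165409·0.40927023) = 91.349347
y = r_b·(sin φ − φ·cos φ) = 84.194213·(0.40927023 − 0.42165409·0.91241322) = 2.066754

x=91.349347 y=2.066754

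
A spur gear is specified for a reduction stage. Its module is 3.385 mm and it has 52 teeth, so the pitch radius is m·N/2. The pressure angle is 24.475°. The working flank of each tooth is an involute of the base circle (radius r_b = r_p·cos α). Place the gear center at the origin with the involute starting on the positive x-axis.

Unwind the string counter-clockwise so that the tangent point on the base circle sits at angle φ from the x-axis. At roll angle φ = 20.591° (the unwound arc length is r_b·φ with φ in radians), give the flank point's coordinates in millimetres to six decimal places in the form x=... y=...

pitch radius r_p = m·N/2 = 3.385·52/2 = 88.010000
base radius r_b = r_p·cos α = 88.010000·cos 24.475° = 80.101609
roll angle φ = 20.591° = 0.35938075 rad
x = r_b·(cos φ + φ·sin φ) = 80.101609·(0.93611479 + 0.35938075·0.35169461) = 85.108525
y = r_b·(sin φ − φ·cos φ) = 80.101609·(0.35169461 − 0.35938075·0.93611479) = 1.223390

x=85.108525 y=1.223390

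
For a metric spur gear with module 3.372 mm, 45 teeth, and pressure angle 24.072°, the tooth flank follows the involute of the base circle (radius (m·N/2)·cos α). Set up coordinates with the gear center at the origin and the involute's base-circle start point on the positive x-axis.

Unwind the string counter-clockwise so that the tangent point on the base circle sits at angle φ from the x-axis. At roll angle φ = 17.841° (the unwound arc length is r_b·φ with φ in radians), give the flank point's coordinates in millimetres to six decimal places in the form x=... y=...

pitch radius r_p = m·N/2 = 3.372·45/2 = 75.870000
base radius r_b = r_p·cos α = 75.870000·cos 24.072° = 69.271860
roll angle φ = 17.841° = 0.31138419 rad
x = r_b·(cos φ + φ·sin φ) = 69.271860·(0.95191040 + 0.31138419·0.30637656) = 72.549196
y = r_b·(sin φ − φ·cos φ) = 69.271860·(0.30637656 − 0.31138419·0.95191040) = 0.690412

x=72.549196 y=0.690412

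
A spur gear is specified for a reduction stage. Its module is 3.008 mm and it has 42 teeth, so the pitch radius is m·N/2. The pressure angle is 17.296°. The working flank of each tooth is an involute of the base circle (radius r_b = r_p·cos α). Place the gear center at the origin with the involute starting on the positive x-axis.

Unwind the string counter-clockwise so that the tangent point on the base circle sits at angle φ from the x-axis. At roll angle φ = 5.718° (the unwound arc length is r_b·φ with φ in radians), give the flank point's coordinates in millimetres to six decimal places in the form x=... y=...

x=60.611235 y=0.019962

pitch radius r_p = m·N/2 = 3.008·42/2 = 63.168000
base radius r_b = r_p·cos α = 63.168000·cos 17.296° = 60.311641
roll angle φ = 5.718° = 0.09979793 rad
x = r_b·(cos φ + φ·sin φ) = 60.311641·(0.99502432 + 0.09979793·0.09963235) = 60.611235
y = r_b·(sin φ − φ·cos φ) = 60.311641·(0.09963235 − 0.09979793·0.99502432) = 0.019962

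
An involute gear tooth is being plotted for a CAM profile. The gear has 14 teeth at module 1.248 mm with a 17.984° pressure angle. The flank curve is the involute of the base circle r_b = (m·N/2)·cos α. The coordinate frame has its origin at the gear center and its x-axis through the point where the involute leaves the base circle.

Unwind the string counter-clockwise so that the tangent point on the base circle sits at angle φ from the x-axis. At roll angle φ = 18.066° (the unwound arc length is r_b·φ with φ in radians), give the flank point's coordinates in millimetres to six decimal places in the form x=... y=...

pitch radius r_p = m·N/2 = 1.248·14/2 = 8.736000
base radius r_b = r_p·cos α = 8.736000·cos 17.984° = 8.309183
roll angle φ = 18.066° = 0.31531118 rad
x = r_b·(cos φ + φ·sin φ) = 8.309183·(0.95069992 + 0.31531118·0.31011233) = 8.712027
y = r_b·(sin φ − φ·cos φ) = 8.309183·(0.31011233 − 0.31531118·0.95069992) = 0.085967

x=8.712027 y=0.085967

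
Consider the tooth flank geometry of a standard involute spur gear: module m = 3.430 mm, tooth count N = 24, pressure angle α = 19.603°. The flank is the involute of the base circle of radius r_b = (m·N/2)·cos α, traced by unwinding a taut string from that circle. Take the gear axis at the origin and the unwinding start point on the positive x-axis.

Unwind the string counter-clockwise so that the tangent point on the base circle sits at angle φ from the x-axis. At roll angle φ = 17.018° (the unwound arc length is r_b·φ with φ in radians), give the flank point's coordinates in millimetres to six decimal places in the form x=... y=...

x=40.447180 y=0.335695

pitch radius r_p = m·N/2 = 3.430·24/2 = 41.160000
base radius r_b = r_p·cos α = 41.160000·cos 19.603° = 38.774362
roll angle φ = 17.018° = 0.29702013 rad
x = r_b·(cos φ + φ·sin φ) = 38.774362·(0.95621286 + 0.29702013·0.29267212) = 40.447180
y = r_b·(sin φ − φ·cos φ) = 38.774362·(0.29267212 − 0.29702013·0.95621286) = 0.335695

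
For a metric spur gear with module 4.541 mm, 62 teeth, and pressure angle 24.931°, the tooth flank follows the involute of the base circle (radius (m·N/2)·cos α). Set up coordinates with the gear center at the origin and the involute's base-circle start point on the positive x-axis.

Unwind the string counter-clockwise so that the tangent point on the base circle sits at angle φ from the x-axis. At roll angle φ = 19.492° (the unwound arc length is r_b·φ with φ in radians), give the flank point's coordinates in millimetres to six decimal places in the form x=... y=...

pitch radius r_p = m·N/2 = 4.541·62/2 = 140.771000
base radius r_b = r_p·cos α = 140.771000·cos 24.931° = 127.653406
roll angle φ = 19.492° = 0.34019958 rad
x = r_b·(cos φ + φ·sin φ) = 127.653406·(0.94268809 + 0.34019958·0.33367524) = 134.828072
y = r_b·(sin φ − φ·cos φ) = 127.653406·(0.33367524 − 0.34019958·0.94268809) = 1.656067

x=134.828072 y=1.656067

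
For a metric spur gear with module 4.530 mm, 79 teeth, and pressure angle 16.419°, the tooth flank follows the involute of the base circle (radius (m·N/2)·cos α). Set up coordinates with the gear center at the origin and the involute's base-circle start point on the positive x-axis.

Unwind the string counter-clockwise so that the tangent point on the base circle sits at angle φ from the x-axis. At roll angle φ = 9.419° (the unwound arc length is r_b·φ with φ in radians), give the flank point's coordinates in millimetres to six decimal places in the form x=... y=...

x=173.941690 y=0.253492

pitch radius r_p = m·N/2 = 4.530·79/2 = 178.935000
base radius r_b = r_p·cos α = 178.935000·cos 16.419° = 171.638083
roll angle φ = 9.419° = 0.16439256 rad
x = r_b·(cos φ + φ·sin φ) = 171.638083·(0.98651795 + 0.16439256·0.16365311) = 173.941690
y = r_b·(sin φ − φ·cos φ) = 171.638083·(0.16365311 − 0.16439256·0.98651795) = 0.253492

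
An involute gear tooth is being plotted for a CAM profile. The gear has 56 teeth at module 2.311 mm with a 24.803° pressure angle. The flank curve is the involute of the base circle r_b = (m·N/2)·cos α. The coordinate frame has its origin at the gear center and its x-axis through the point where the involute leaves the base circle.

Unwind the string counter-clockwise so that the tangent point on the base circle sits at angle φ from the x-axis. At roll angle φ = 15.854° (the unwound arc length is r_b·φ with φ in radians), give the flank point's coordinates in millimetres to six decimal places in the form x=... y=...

x=60.944872 y=0.411647

pitch radius r_p = m·N/2 = 2.311·56/2 = 64.708000
base radius r_b = r_p·cos α = 64.708000·cos 24.803° = 58.739044
roll angle φ = 15.854° = 0.27670450 rad
x = r_b·(cos φ + φ·sin φ) = 58.739044·(0.96196095 + 0.27670450·0.27318700) = 60.944872
y = r_b·(sin φ − φ·cos φ) = 58.739044·(0.27318700 − 0.27670450·0.96196095) = 0.411647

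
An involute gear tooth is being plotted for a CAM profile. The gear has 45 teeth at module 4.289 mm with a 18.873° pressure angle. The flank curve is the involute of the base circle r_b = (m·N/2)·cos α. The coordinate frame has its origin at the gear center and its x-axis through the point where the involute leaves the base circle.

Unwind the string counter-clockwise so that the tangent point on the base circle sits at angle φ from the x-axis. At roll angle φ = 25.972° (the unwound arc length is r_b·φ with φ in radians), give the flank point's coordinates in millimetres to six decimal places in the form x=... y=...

x=100.219417 y=2.777255

pitch radius r_p = m·N/2 = 4.289·45/2 = 96.502500
base radius r_b = r_p·cos α = 96.502500·cos 18.873° = 91.314323
roll angle φ = 25.972° = 0.45329691 rad
x = r_b·(cos φ + φ·sin φ) = 91.314323·(0.89900817 + 0.45329691·0.43793186) = 100.219417
y = r_b·(sin φ − φ·cos φ) = 91.314323·(0.43793186 − 0.45329691·0.89900817) = 2.777255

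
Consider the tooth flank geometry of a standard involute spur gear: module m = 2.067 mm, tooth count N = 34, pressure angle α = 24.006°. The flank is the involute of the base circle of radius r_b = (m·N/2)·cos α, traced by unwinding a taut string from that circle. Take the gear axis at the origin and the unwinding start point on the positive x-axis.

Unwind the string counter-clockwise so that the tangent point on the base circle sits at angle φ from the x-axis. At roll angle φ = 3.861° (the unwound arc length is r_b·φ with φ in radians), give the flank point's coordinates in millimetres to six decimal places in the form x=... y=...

x=32.172377 y=0.003273

pitch radius r_p = m·N/2 = 2.067·34/2 = 35.139000
base radius r_b = r_p·cos α = 35.139000·cos 24.006° = 32.099577
roll angle φ = 3.861° = 0.06738716 rad
x = r_b·(cos φ + φ·sin φ) = 32.099577·(0.99773034 + 0.06738716·0.06733617) = 32.172377
y = r_b·(sin φ − φ·cos φ) = 32.099577·(0.06733617 − 0.06738716·0.99773034) = 0.003273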